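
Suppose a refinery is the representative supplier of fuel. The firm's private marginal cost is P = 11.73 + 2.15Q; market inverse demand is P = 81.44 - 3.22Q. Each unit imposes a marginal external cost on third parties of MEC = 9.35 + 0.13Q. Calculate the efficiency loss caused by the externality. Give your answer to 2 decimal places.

DWL = 11.08

Market equilibrium (private): 11.73 + 2.15Q = 81.44 - 3.22Q → Q_m = 12.9814.
Social marginal cost = private MC + MEC = 21.08 + 2.28Q.
Set SMC = demand: 21.08 + 2.28Q = 81.44 - 3.22Q → Q* = 10.9745.
The welfare-loss triangle has base |Q_m − Q*| and height MEC(Q_m) (the vertical gap between SMC and demand is zero at Q* and MEC at Q_m).
DWL = ½ × 2.0069 × 11.0376 = 11.0757.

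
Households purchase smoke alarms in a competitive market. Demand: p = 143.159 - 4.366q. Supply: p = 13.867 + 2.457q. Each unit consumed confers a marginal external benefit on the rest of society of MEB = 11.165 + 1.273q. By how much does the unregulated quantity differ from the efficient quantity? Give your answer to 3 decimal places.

6.358 units

Market equilibrium (private): 13.867 + 2.457q = 143.159 - 4.366q → q_m = 18.9494.
Social marginal benefit = demand + MEB = 154.324 - 3.093q.
Set SMB = MC: 154.324 - 3.093q = 13.867 + 2.457q → q* = 25.3076.
Gap = |18.9494 − 25.3076| = 6.3582.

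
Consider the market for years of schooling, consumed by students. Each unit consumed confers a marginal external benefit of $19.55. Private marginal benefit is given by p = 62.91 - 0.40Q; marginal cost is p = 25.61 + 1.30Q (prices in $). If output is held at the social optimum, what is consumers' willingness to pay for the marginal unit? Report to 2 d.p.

P = $49.53

Social marginal benefit = demand + MEB = 82.46 - 0.40Q.
Set SMB = MC: 82.46 - 0.40Q = 25.61 + 1.30Q → Q* = 33.4412.
Consumer price on the demand curve at Q*: 62.91 − 0.40×33.4412 = 49.5335.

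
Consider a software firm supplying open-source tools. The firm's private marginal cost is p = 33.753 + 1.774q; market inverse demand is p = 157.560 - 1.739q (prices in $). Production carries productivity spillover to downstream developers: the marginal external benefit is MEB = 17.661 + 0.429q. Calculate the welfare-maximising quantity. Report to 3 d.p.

q* = 45.872

Social marginal cost = private MC − MEB = 16.092 + 1.345q.
Set SMC = demand: 16.092 + 1.345q = 157.560 - 1.739q → q* = 45.8716.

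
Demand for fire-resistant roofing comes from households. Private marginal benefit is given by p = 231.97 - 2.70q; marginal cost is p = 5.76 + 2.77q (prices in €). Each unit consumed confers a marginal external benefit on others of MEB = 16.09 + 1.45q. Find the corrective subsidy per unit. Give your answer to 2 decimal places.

Social marginal benefit = demand + MEB = 248.06 - 1.25q.
Set SMB = MC: 248.06 - 1.25q = 5.76 + 2.77q → q* = 60.2736.
The Pigouvian subsidy equals MEB at q*: 16.09 + 1.45×60.2736 = 103.4867.

subsidy = €103.49 per unit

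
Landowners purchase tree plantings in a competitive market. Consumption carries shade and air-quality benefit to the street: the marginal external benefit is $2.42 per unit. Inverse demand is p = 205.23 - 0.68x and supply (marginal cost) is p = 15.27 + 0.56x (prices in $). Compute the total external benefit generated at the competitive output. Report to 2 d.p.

$370.73

Market equilibrium (private): 15.27 + 0.56x = 205.23 - 0.68x → x_m = 153.1935.
Total external benefit = MEB × x_m = 2.42 × 153.1935 = 370.7283.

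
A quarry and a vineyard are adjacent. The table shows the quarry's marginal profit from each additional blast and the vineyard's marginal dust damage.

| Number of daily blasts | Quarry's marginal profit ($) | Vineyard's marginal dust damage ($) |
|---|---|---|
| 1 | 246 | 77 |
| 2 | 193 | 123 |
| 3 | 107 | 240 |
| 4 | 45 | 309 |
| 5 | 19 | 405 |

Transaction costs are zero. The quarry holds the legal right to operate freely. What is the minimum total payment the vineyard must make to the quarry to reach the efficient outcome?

$171

Left alone the quarry would choose level 5 (marginal profit stays positive).
Efficient level: k* = 2 (marginal profit ≥ marginal dust damage through 2).
The vineyard must at least cover the quarry's forgone profit from cutting 5→2: 107 + 45 + 19 = 171.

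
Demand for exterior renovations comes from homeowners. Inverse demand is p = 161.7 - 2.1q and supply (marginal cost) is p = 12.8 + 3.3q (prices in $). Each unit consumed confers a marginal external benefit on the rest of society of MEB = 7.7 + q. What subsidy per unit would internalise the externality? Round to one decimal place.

subsidy = $43.3 per unit

Social marginal benefit = demand + MEB = 169.4 - 1.1q.
Set SMB = MC: 169.4 - 1.1q = 12.8 + 3.3q → q* = 35.5909.
The Pigouvian subsidy equals MEB at q*: 7.7 + 1.0×35.5909 = 43.2909.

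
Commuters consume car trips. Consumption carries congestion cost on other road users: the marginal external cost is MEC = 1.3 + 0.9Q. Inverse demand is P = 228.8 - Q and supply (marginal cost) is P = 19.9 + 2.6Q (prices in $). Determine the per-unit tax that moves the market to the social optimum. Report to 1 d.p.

Social marginal benefit = demand − MEC = 227.5 - 1.9Q.
Set SMB = MC: 227.5 - 1.9Q = 19.9 + 2.6Q → Q* = 46.1333.
The Pigouvian tax equals MEC at Q*: 1.3 + 0.9×46.1333 = 42.8200.

tax = $42.8 per unit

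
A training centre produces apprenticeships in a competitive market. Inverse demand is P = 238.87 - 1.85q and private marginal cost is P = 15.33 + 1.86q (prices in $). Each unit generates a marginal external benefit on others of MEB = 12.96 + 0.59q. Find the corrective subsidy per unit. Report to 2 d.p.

subsidy = $57.68 per unit

Social marginal cost = private MC − MEB = 2.37 + 1.27q.
Set SMC = demand: 2.37 + 1.27q = 238.87 - 1.85q → q* = 75.8013.
The Pigouvian subsidy equals MEB at q*: 12.96 + 0.59×75.8013 = 57.6828.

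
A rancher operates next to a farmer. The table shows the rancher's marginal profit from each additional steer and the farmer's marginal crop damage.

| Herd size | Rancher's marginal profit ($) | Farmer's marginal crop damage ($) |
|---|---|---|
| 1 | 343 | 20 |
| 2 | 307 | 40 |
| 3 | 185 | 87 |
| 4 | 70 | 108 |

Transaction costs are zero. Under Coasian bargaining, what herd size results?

Bargaining reaches the level where marginal profit last exceeds marginal crop damage.
That holds through level 3 (185 ≥ 87) but not at 4 (70 < 108).

3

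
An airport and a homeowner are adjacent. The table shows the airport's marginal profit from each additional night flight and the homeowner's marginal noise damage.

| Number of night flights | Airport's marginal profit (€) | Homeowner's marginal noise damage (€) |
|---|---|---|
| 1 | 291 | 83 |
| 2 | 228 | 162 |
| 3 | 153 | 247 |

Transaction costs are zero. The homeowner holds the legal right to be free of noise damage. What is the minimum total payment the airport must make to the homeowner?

€245

Efficient level: marginal profit ≥ marginal noise damage through level 2, so k* = 2.
With the homeowner holding the right, the airport must at least compensate total damage at k*: 83 + 162 = 245.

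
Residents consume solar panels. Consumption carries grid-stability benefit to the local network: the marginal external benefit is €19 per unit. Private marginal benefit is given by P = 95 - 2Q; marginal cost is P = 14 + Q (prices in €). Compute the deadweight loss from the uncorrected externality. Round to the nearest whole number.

Market equilibrium (private): 14 + Q = 95 - 2Q → Q_m = 27.0000.
Social marginal benefit = demand + MEB = 114 - 2Q.
Set SMB = MC: 114 - 2Q = 14 + Q → Q* = 33.3333.
Height of the DWL triangle at Q_m is SMB(Q_m) − MC(Q_m) = MEB(Q_m) = 19.0000.
DWL = ½ × 6.3333 × 19.0000 = 60.1664.

DWL = €60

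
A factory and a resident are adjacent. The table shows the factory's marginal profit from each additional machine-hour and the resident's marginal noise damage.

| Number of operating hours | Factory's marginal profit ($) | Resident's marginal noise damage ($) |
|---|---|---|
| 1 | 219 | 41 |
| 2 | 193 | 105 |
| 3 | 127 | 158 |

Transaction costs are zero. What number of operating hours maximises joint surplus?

2

Bargaining reaches the level where marginal profit last exceeds marginal noise damage.
That holds through level 2 (193 ≥ 105) but not at 3 (127 < 158).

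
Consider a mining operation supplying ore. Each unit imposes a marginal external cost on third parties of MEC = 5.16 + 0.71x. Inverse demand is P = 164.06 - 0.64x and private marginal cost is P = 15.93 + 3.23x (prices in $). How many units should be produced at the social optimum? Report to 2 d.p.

Social marginal cost = private MC + MEC = 21.09 + 3.94x.
Set SMC = demand: 21.09 + 3.94x = 164.06 - 0.64x → x* = 31.2162.

x* = 31.22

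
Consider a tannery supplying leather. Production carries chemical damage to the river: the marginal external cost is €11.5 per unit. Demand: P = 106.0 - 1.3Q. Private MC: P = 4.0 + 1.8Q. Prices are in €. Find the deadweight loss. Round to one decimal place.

DWL = €21.3

Market equilibrium (private): 4.0 + 1.8Q = 106.0 - 1.3Q → Q_m = 32.9032.
Social marginal cost = private MC + MEC = 15.5 + 1.8Q.
Set SMC = demand: 15.5 + 1.8Q = 106.0 - 1.3Q → Q* = 29.1935.
Between Q* and Q_m the wedge SMC − demand runs linearly from 0 to MEC(Q_m), so the loss is a triangle.
DWL = ½ × 3.7097 × 11.5000 = 21.3308.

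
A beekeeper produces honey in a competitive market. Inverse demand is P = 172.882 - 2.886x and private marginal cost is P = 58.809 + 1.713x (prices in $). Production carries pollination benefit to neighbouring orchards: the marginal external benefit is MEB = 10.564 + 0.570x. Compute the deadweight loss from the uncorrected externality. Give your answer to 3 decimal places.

Market equilibrium (private): 58.809 + 1.713x = 172.882 - 2.886x → x_m = 24.8039.
Social marginal cost = private MC − MEB = 48.245 + 1.143x.
Set SMC = demand: 48.245 + 1.143x = 172.882 - 2.886x → x* = 30.9350.
The loss is the area between SMC and demand from x* to x_m; with linear curves that's a triangle of height MEB(x_m).
DWL = ½ × 6.1311 × 24.7022 = 75.7258.

DWL = $75.726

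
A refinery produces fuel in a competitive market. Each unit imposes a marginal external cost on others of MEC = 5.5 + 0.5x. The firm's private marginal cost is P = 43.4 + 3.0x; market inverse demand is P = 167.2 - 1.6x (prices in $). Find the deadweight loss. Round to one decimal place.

DWL = $35.2

Market equilibrium (private): 43.4 + 3.0x = 167.2 - 1.6x → x_m = 26.9130.
Social marginal cost = private MC + MEC = 48.9 + 3.5x.
Set SMC = demand: 48.9 + 3.5x = 167.2 - 1.6x → x* = 23.1961.
Between x* and x_m the wedge SMC − demand runs linearly from 0 to MEC(x_m), so the loss is a triangle.
DWL = ½ × 3.7169 × 18.9565 = 35.2297.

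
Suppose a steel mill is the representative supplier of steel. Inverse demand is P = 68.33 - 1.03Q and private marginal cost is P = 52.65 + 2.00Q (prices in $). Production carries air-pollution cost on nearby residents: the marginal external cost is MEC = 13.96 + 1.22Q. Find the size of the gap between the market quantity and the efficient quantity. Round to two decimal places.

Market equilibrium (private): 52.65 + 2.00Q = 68.33 - 1.03Q → Q_m = 5.1749.
Social marginal cost = private MC + MEC = 66.61 + 3.22Q.
Set SMC = demand: 66.61 + 3.22Q = 68.33 - 1.03Q → Q* = 0.4047.
Gap = |5.1749 − 0.4047| = 4.7702.

4.77 units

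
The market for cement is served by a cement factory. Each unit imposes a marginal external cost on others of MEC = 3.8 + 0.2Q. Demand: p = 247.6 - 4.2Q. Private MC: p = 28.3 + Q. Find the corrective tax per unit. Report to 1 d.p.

Social marginal cost = private MC + MEC = 32.1 + 1.2Q.
Set SMC = demand: 32.1 + 1.2Q = 247.6 - 4.2Q → Q* = 39.9074.
The Pigouvian tax equals MEC at Q*: 3.8 + 0.2×39.9074 = 11.7815.

tax = 11.8 per unit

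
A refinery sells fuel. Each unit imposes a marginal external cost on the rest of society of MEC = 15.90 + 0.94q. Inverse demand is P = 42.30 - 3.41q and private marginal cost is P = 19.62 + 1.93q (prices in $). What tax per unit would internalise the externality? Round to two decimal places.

Social marginal cost = private MC + MEC = 35.52 + 2.87q.
Set SMC = demand: 35.52 + 2.87q = 42.30 - 3.41q → q* = 1.0796.
The Pigouvian tax equals MEC at q*: 15.90 + 0.94×1.0796 = 16.9148.

tax = $16.91 per unit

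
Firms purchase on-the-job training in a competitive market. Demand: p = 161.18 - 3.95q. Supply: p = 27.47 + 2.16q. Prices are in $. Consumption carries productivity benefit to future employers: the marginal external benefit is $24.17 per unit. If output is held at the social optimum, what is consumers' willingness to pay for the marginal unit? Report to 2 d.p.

P = $59.11

Social marginal benefit = demand + MEB = 185.35 - 3.95q.
Set SMB = MC: 185.35 - 3.95q = 27.47 + 2.16q → q* = 25.8396.
Consumer price on the demand curve at q*: 161.18 − 3.95×25.8396 = 59.1136.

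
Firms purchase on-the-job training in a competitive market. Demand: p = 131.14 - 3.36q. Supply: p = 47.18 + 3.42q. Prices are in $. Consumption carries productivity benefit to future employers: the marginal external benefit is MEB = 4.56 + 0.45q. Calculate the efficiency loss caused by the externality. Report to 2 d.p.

Market equilibrium (private): 47.18 + 3.42q = 131.14 - 3.36q → q_m = 12.3835.
Social marginal benefit = demand + MEB = 135.70 - 2.91q.
Set SMB = MC: 135.70 - 2.91q = 47.18 + 3.42q → q* = 13.9842.
Between q* and q_m the wedge SMB − MC runs linearly from 0 to MEB(q_m), so the loss is a triangle.
DWL = ½ × 1.6007 × 10.1326 = 8.1096.

DWL = $8.11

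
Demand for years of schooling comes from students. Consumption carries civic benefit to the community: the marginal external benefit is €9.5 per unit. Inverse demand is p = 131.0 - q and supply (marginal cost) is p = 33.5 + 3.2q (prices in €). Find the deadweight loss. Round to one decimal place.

Market equilibrium (private): 33.5 + 3.2q = 131.0 - q → q_m = 23.2143.
Social marginal benefit = demand + MEB = 140.5 - q.
Set SMB = MC: 140.5 - q = 33.5 + 3.2q → q* = 25.4762.
The welfare-loss triangle has base |q_m − q*| and height MEB(q_m) (the vertical gap between SMB and MC is zero at q* and MEB at q_m).
DWL = ½ × 2.2619 × 9.5000 = 10.7440.

DWL = €10.7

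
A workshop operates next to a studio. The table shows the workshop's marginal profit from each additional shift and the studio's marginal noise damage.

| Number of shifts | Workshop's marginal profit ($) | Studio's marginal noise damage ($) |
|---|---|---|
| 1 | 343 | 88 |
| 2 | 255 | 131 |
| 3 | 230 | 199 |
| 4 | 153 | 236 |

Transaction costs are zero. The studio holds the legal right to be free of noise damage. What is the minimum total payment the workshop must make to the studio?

$418

Efficient level: marginal profit ≥ marginal noise damage through level 3, so k* = 3.
With the studio holding the right, the workshop must at least compensate total damage at k*: 88 + 131 + 199 = 418.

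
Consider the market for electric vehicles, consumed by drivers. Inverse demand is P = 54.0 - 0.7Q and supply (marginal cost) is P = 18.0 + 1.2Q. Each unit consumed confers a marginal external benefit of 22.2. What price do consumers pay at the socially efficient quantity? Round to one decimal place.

Social marginal benefit = demand + MEB = 76.2 - 0.7Q.
Set SMB = MC: 76.2 - 0.7Q = 18.0 + 1.2Q → Q* = 30.6316.
Consumer price on the demand curve at Q*: 54.0 − 0.7×30.6316 = 32.5579.

P = 32.6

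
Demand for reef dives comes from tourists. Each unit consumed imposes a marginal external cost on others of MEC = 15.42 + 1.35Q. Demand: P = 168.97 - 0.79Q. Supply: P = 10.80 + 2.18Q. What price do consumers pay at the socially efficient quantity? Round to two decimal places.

Social marginal benefit = demand − MEC = 153.55 - 2.14Q.
Set SMB = MC: 153.55 - 2.14Q = 10.80 + 2.18Q → Q* = 33.0440.
Consumer price on the demand curve at Q*: 168.97 − 0.79×33.0440 = 142.8652.

P = 142.87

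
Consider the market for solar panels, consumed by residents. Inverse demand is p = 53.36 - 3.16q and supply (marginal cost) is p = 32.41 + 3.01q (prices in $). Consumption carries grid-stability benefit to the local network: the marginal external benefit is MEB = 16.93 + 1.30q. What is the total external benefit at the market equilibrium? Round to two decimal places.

Market equilibrium (private): 32.41 + 3.01q = 53.36 - 3.16q → q_m = 3.3955.
Total external benefit = ∫₀^{q_m} (16.93 + 1.30q) dq = 16.93×3.3955 + ½×1.30×3.3955² = 64.9799.

$64.98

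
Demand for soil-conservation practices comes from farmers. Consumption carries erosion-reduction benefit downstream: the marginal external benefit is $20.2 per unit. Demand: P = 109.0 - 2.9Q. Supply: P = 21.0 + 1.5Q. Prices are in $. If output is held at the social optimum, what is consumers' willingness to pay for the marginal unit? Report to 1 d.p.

Social marginal benefit = demand + MEB = 129.2 - 2.9Q.
Set SMB = MC: 129.2 - 2.9Q = 21.0 + 1.5Q → Q* = 24.5909.
Consumer price on the demand curve at Q*: 109.0 − 2.9×24.5909 = 37.6864.

P = $37.7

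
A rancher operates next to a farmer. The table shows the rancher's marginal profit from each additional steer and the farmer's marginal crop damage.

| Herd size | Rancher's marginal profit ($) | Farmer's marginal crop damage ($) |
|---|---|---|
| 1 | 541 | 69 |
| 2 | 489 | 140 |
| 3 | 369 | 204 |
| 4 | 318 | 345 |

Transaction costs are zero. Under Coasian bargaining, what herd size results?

3

Bargaining reaches the level where marginal profit last exceeds marginal crop damage.
That holds through level 3 (369 ≥ 204) but not at 4 (318 < 345).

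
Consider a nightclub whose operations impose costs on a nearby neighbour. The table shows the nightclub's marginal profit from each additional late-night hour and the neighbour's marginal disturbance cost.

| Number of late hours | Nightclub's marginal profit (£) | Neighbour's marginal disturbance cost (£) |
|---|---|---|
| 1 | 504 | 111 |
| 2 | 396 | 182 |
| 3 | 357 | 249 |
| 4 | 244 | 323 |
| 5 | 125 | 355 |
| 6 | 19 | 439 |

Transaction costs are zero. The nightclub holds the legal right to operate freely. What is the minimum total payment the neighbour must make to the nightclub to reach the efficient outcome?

£388

Left alone the nightclub would choose level 6 (marginal profit stays positive).
Efficient level: k* = 3 (marginal profit ≥ marginal disturbance cost through 3).
The neighbour must at least cover the nightclub's forgone profit from cutting 6→3: 244 + 125 + 19 = 388.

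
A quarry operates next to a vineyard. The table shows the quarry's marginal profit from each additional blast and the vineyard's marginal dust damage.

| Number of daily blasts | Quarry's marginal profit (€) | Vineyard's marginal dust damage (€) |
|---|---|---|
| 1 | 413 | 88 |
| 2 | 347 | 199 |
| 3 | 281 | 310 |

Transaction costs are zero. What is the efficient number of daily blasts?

2

Bargaining reaches the level where marginal profit last exceeds marginal dust damage.
That holds through level 2 (347 ≥ 199) but not at 3 (281 < 310).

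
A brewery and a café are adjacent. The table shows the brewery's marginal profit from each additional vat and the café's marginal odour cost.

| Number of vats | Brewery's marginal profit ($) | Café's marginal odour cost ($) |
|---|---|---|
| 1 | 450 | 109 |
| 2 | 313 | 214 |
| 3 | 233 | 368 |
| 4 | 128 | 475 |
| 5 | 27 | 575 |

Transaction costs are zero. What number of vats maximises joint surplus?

Bargaining reaches the level where marginal profit last exceeds marginal odour cost.
That holds through level 2 (313 ≥ 214) but not at 3 (233 < 368).

2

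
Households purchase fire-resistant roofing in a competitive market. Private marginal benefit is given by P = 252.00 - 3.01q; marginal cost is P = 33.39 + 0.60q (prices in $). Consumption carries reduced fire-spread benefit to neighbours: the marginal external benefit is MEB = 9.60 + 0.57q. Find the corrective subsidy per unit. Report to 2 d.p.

Social marginal benefit = demand + MEB = 261.60 - 2.44q.
Set SMB = MC: 261.60 - 2.44q = 33.39 + 0.60q → q* = 75.0691.
The Pigouvian subsidy equals MEB at q*: 9.60 + 0.57×75.0691 = 52.3894.

subsidy = $52.39 per unit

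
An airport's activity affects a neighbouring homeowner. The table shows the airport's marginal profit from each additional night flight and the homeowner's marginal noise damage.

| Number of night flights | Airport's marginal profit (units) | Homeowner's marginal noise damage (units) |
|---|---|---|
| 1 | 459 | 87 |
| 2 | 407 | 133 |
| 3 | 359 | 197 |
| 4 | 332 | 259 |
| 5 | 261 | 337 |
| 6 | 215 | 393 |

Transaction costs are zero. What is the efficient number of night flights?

4

Bargaining reaches the level where marginal profit last exceeds marginal noise damage.
That holds through level 4 (332 ≥ 259) but not at 5 (261 < 337).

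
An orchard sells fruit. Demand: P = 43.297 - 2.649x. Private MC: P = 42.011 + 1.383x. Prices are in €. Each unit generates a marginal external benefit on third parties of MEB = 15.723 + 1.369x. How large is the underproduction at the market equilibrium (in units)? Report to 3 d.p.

6.068 units

Market equilibrium (private): 42.011 + 1.383x = 43.297 - 2.649x → x_m = 0.3189.
Social marginal cost = private MC − MEB = 26.288 + 0.014x.
Set SMC = demand: 26.288 + 0.014x = 43.297 - 2.649x → x* = 6.3872.
Gap = |0.3189 − 6.3872| = 6.0683.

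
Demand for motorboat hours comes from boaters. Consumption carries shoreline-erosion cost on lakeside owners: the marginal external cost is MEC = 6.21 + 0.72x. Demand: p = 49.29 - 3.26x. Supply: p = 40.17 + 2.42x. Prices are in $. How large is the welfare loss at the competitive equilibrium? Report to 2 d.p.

DWL = $4.24

Market equilibrium (private): 40.17 + 2.42x = 49.29 - 3.26x → x_m = 1.6056.
Social marginal benefit = demand − MEC = 43.08 - 3.98x.
Set SMB = MC: 43.08 - 3.98x = 40.17 + 2.42x → x* = 0.4547.
Height of the DWL triangle at x_m is MC(x_m) − SMB(x_m) = MEC(x_m) = 7.3661.
DWL = ½ × 1.1509 × 7.3661 = 4.2388.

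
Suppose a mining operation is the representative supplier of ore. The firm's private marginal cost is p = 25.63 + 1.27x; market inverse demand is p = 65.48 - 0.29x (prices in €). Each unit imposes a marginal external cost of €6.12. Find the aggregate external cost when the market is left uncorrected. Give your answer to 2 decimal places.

€156.33

Market equilibrium (private): 25.63 + 1.27x = 65.48 - 0.29x → x_m = 25.5449.
Total external cost = MEC × x_m = 6.12 × 25.5449 = 156.3348.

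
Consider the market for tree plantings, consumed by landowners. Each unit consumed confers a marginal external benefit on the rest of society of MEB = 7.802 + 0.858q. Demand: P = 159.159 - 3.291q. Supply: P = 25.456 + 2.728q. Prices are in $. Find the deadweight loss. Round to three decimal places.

DWL = $69.901

Market equilibrium (private): 25.456 + 2.728q = 159.159 - 3.291q → q_m = 22.2135.
Social marginal benefit = demand + MEB = 166.961 - 2.433q.
Set SMB = MC: 166.961 - 2.433q = 25.456 + 2.728q → q* = 27.4181.
The loss is the area between SMB and MC from q* to q_m; with linear curves that's a triangle of height MEB(q_m).
DWL = ½ × 5.2046 × 26.8612 = 69.9009.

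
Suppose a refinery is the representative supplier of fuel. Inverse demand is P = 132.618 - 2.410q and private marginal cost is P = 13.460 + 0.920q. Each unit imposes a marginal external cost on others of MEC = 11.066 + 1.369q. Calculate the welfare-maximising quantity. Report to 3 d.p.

q* = 23.003

Social marginal cost = private MC + MEC = 24.526 + 2.289q.
Set SMC = demand: 24.526 + 2.289q = 132.618 - 2.410q → q* = 23.0032.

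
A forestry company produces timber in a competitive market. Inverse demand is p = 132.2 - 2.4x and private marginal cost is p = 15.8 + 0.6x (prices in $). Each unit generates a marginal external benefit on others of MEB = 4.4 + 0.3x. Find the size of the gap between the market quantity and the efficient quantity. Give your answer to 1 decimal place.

Market equilibrium (private): 15.8 + 0.6x = 132.2 - 2.4x → x_m = 38.8000.
Social marginal cost = private MC − MEB = 11.4 + 0.3x.
Set SMC = demand: 11.4 + 0.3x = 132.2 - 2.4x → x* = 44.7407.
Gap = |38.8000 − 44.7407| = 5.9407.

5.9 units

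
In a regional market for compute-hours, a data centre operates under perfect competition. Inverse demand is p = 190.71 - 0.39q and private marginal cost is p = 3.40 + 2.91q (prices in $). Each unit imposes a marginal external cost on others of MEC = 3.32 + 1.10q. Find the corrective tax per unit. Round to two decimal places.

Social marginal cost = private MC + MEC = 6.72 + 4.01q.
Set SMC = demand: 6.72 + 4.01q = 190.71 - 0.39q → q* = 41.8159.
The Pigouvian tax equals MEC at q*: 3.32 + 1.10×41.8159 = 49.3175.

tax = $49.32 per unit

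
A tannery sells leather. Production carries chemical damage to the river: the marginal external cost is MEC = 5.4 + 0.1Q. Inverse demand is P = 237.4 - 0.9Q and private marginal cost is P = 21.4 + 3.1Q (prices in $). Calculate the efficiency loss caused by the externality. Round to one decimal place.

DWL = $14.2

Market equilibrium (private): 21.4 + 3.1Q = 237.4 - 0.9Q → Q_m = 54.0000.
Social marginal cost = private MC + MEC = 26.8 + 3.2Q.
Set SMC = demand: 26.8 + 3.2Q = 237.4 - 0.9Q → Q* = 51.3659.
Between Q* and Q_m the wedge SMC − demand runs linearly from 0 to MEC(Q_m), so the loss is a triangle.
DWL = ½ × 2.6341 × 10.8000 = 14.2241.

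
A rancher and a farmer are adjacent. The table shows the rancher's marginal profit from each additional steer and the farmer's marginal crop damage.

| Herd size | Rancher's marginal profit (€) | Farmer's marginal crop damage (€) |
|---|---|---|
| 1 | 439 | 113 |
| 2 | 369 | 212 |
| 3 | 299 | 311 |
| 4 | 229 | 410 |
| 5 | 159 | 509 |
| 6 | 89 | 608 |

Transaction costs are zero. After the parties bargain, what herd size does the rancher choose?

Bargaining reaches the level where marginal profit last exceeds marginal crop damage.
That holds through level 2 (369 ≥ 212) but not at 3 (299 < 311).

2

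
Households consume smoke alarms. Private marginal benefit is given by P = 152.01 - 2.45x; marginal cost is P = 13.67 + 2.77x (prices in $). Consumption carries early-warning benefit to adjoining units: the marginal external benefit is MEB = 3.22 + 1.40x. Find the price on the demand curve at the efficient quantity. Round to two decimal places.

P = $61.22

Social marginal benefit = demand + MEB = 155.23 - 1.05x.
Set SMB = MC: 155.23 - 1.05x = 13.67 + 2.77x → x* = 37.0576.
Consumer price on the demand curve at x*: 152.01 − 2.45×37.0576 = 61.2189.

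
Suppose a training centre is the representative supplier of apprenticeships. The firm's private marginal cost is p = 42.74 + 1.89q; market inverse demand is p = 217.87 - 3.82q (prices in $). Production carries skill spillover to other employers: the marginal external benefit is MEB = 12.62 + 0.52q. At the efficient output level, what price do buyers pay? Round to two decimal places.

P = $79.68

Social marginal cost = private MC − MEB = 30.12 + 1.37q.
Set SMC = demand: 30.12 + 1.37q = 217.87 - 3.82q → q* = 36.1753.
Consumer price on the demand curve at q*: 217.87 − 3.82×36.1753 = 79.6804.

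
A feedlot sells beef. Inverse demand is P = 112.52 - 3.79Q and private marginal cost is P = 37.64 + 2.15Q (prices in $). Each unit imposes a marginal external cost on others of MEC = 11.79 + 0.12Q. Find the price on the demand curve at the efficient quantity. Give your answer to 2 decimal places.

Social marginal cost = private MC + MEC = 49.43 + 2.27Q.
Set SMC = demand: 49.43 + 2.27Q = 112.52 - 3.79Q → Q* = 10.4109.
Consumer price on the demand curve at Q*: 112.52 − 3.79×10.4109 = 73.0627.

P = $73.06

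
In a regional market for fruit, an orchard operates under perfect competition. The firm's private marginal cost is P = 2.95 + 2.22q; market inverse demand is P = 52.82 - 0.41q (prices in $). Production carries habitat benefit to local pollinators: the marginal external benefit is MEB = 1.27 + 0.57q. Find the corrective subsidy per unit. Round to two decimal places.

Social marginal cost = private MC − MEB = 1.68 + 1.65q.
Set SMC = demand: 1.68 + 1.65q = 52.82 - 0.41q → q* = 24.8252.
The Pigouvian subsidy equals MEB at q*: 1.27 + 0.57×24.8252 = 15.4204.

subsidy = $15.42 per unit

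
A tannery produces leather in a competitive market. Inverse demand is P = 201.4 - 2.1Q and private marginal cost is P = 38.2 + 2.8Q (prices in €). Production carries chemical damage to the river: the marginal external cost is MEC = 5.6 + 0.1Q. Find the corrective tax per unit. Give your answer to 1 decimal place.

Social marginal cost = private MC + MEC = 43.8 + 2.9Q.
Set SMC = demand: 43.8 + 2.9Q = 201.4 - 2.1Q → Q* = 31.5200.
The Pigouvian tax equals MEC at Q*: 5.6 + 0.1×31.5200 = 8.7520.

tax = €8.8 per unit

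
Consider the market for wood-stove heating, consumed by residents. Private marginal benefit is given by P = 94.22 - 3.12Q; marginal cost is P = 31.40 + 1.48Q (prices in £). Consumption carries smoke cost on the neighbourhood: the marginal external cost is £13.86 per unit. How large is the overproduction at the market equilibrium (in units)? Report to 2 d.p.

Market equilibrium (private): 31.40 + 1.48Q = 94.22 - 3.12Q → Q_m = 13.6565.
Social marginal benefit = demand − MEC = 80.36 - 3.12Q.
Set SMB = MC: 80.36 - 3.12Q = 31.40 + 1.48Q → Q* = 10.6435.
Gap = |13.6565 − 10.6435| = 3.0130.

3.01 units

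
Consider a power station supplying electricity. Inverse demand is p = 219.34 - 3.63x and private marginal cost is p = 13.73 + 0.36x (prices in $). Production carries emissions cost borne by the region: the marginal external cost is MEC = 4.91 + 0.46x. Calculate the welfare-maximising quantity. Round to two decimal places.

Social marginal cost = private MC + MEC = 18.64 + 0.82x.
Set SMC = demand: 18.64 + 0.82x = 219.34 - 3.63x → x* = 45.1011.

x* = 45.10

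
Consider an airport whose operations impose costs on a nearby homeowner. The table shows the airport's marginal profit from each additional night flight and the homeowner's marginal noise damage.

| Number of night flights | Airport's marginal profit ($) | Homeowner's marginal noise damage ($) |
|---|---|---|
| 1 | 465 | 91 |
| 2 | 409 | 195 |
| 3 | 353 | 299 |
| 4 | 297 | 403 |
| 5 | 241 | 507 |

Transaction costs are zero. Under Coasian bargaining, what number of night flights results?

3

Bargaining reaches the level where marginal profit last exceeds marginal noise damage.
That holds through level 3 (353 ≥ 299) but not at 4 (297 < 403).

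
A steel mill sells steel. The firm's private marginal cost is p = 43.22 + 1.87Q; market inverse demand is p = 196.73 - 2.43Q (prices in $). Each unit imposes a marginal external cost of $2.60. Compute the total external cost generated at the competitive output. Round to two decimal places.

Market equilibrium (private): 43.22 + 1.87Q = 196.73 - 2.43Q → Q_m = 35.7000.
Total external cost = MEC × Q_m = 2.60 × 35.7000 = 92.8200.

$92.82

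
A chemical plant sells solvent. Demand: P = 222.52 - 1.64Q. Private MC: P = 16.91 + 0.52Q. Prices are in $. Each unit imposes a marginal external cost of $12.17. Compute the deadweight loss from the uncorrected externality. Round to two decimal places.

DWL = $34.28

Market equilibrium (private): 16.91 + 0.52Q = 222.52 - 1.64Q → Q_m = 95.1898.
Social marginal cost = private MC + MEC = 29.08 + 0.52Q.
Set SMC = demand: 29.08 + 0.52Q = 222.52 - 1.64Q → Q* = 89.5556.
The loss is the area between SMC and demand from Q* to Q_m; with linear curves that's a triangle of height MEC(Q_m).
DWL = ½ × 5.6342 × 12.1700 = 34.2841.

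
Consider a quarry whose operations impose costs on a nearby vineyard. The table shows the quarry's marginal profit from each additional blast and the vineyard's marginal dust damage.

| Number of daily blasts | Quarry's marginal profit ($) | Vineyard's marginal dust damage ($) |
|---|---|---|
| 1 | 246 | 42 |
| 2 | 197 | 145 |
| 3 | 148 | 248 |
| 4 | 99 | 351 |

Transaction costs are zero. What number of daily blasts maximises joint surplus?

2

Bargaining reaches the level where marginal profit last exceeds marginal dust damage.
That holds through level 2 (197 ≥ 145) but not at 3 (148 < 248).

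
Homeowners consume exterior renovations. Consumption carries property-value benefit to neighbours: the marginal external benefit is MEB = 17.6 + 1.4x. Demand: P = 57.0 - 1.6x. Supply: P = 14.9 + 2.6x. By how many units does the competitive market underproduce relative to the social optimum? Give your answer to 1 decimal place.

11.3 units

Market equilibrium (private): 14.9 + 2.6x = 57.0 - 1.6x → x_m = 10.0238.
Social marginal benefit = demand + MEB = 74.6 - 0.2x.
Set SMB = MC: 74.6 - 0.2x = 14.9 + 2.6x → x* = 21.3214.
Gap = |10.0238 − 21.3214| = 11.2976.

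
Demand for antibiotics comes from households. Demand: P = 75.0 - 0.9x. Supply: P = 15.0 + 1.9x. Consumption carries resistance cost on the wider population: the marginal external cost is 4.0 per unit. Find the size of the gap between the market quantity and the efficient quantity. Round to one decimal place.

1.4 units

Market equilibrium (private): 15.0 + 1.9x = 75.0 - 0.9x → x_m = 21.4286.
Social marginal benefit = demand − MEC = 71.0 - 0.9x.
Set SMB = MC: 71.0 - 0.9x = 15.0 + 1.9x → x* = 20.0000.
Gap = |21.4286 − 20.0000| = 1.4286.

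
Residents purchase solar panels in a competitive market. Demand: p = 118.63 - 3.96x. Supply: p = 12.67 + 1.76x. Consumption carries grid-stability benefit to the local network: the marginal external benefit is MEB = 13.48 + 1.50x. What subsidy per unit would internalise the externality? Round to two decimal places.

subsidy = 55.93 per unit

Social marginal benefit = demand + MEB = 132.11 - 2.46x.
Set SMB = MC: 132.11 - 2.46x = 12.67 + 1.76x → x* = 28.3033.
The Pigouvian subsidy equals MEB at x*: 13.48 + 1.50×28.3033 = 55.9350.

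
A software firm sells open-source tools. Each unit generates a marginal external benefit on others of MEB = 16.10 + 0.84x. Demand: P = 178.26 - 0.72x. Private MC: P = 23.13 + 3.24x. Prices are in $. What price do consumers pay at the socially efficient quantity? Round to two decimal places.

Social marginal cost = private MC − MEB = 7.03 + 2.40x.
Set SMC = demand: 7.03 + 2.40x = 178.26 - 0.72x → x* = 54.8814.
Consumer price on the demand curve at x*: 178.26 − 0.72×54.8814 = 138.7454.

P = $138.75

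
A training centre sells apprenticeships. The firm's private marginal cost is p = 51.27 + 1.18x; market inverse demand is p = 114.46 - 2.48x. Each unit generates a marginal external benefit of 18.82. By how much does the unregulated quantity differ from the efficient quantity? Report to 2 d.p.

5.14 units

Market equilibrium (private): 51.27 + 1.18x = 114.46 - 2.48x → x_m = 17.2650.
Social marginal cost = private MC − MEB = 32.45 + 1.18x.
Set SMC = demand: 32.45 + 1.18x = 114.46 - 2.48x → x* = 22.4071.
Gap = |17.2650 − 22.4071| = 5.1421.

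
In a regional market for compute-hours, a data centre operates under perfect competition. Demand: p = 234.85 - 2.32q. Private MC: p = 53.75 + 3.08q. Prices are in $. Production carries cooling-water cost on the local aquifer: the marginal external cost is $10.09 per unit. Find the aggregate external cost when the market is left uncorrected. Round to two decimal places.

$338.39

Market equilibrium (private): 53.75 + 3.08q = 234.85 - 2.32q → q_m = 33.5370.
Total external cost = MEC × q_m = 10.09 × 33.5370 = 338.3883.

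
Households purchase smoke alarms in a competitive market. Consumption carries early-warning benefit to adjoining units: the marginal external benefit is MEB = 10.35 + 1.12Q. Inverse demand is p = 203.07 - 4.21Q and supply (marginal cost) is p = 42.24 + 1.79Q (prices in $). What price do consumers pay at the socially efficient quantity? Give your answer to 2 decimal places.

P = $55.39

Social marginal benefit = demand + MEB = 213.42 - 3.09Q.
Set SMB = MC: 213.42 - 3.09Q = 42.24 + 1.79Q → Q* = 35.0779.
Consumer price on the demand curve at Q*: 203.07 − 4.21×35.0779 = 55.3920.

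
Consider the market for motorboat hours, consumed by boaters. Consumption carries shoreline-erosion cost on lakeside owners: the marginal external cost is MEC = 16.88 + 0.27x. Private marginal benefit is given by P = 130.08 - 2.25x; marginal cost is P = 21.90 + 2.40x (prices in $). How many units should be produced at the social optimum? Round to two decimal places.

x* = 18.56

Social marginal benefit = demand − MEC = 113.20 - 2.52x.
Set SMB = MC: 113.20 - 2.52x = 21.90 + 2.40x → x* = 18.5569.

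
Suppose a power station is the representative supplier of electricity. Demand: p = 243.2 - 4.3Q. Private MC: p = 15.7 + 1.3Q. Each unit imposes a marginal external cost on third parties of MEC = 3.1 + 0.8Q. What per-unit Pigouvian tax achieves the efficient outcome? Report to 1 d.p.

Social marginal cost = private MC + MEC = 18.8 + 2.1Q.
Set SMC = demand: 18.8 + 2.1Q = 243.2 - 4.3Q → Q* = 35.0625.
The Pigouvian tax equals MEC at Q*: 3.1 + 0.8×35.0625 = 31.1500.

tax = 31.2 per unit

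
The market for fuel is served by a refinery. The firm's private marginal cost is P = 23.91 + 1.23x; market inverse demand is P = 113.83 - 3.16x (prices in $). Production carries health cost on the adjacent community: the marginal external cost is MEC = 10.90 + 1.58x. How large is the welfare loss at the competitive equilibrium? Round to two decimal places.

DWL = $156.76

Market equilibrium (private): 23.91 + 1.23x = 113.83 - 3.16x → x_m = 20.4829.
Social marginal cost = private MC + MEC = 34.81 + 2.81x.
Set SMC = demand: 34.81 + 2.81x = 113.83 - 3.16x → x* = 13.2362.
The loss is the area between SMC and demand from x* to x_m; with linear curves that's a triangle of height MEC(x_m).
DWL = ½ × 7.2467 × 43.2630 = 156.7570.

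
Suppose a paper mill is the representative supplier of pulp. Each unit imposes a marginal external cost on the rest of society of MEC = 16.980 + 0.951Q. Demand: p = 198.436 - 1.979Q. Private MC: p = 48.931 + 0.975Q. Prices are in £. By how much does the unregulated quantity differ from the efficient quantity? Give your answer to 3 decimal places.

16.674 units

Market equilibrium (private): 48.931 + 0.975Q = 198.436 - 1.979Q → Q_m = 50.6110.
Social marginal cost = private MC + MEC = 65.911 + 1.926Q.
Set SMC = demand: 65.911 + 1.926Q = 198.436 - 1.979Q → Q* = 33.9373.
Gap = |50.6110 − 33.9373| = 16.6737.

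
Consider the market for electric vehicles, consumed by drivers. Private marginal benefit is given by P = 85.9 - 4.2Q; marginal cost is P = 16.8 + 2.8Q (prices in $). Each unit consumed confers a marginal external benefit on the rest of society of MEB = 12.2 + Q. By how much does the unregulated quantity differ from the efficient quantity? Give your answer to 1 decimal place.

Market equilibrium (private): 16.8 + 2.8Q = 85.9 - 4.2Q → Q_m = 9.8714.
Social marginal benefit = demand + MEB = 98.1 - 3.2Q.
Set SMB = MC: 98.1 - 3.2Q = 16.8 + 2.8Q → Q* = 13.5500.
Gap = |9.8714 − 13.5500| = 3.6786.

3.7 units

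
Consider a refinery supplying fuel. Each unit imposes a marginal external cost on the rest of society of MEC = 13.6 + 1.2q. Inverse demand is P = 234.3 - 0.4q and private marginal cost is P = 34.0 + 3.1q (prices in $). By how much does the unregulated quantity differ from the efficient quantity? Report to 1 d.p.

17.5 units

Market equilibrium (private): 34.0 + 3.1q = 234.3 - 0.4q → q_m = 57.2286.
Social marginal cost = private MC + MEC = 47.6 + 4.3q.
Set SMC = demand: 47.6 + 4.3q = 234.3 - 0.4q → q* = 39.7234.
Gap = |57.2286 − 39.7234| = 17.5052.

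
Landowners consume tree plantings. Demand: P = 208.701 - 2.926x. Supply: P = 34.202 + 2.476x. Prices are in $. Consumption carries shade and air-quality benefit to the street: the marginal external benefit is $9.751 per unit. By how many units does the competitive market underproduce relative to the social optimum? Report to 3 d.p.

1.805 units

Market equilibrium (private): 34.202 + 2.476x = 208.701 - 2.926x → x_m = 32.3027.
Social marginal benefit = demand + MEB = 218.452 - 2.926x.
Set SMB = MC: 218.452 - 2.926x = 34.202 + 2.476x → x* = 34.1077.
Gap = |32.3027 − 34.1077| = 1.8050.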